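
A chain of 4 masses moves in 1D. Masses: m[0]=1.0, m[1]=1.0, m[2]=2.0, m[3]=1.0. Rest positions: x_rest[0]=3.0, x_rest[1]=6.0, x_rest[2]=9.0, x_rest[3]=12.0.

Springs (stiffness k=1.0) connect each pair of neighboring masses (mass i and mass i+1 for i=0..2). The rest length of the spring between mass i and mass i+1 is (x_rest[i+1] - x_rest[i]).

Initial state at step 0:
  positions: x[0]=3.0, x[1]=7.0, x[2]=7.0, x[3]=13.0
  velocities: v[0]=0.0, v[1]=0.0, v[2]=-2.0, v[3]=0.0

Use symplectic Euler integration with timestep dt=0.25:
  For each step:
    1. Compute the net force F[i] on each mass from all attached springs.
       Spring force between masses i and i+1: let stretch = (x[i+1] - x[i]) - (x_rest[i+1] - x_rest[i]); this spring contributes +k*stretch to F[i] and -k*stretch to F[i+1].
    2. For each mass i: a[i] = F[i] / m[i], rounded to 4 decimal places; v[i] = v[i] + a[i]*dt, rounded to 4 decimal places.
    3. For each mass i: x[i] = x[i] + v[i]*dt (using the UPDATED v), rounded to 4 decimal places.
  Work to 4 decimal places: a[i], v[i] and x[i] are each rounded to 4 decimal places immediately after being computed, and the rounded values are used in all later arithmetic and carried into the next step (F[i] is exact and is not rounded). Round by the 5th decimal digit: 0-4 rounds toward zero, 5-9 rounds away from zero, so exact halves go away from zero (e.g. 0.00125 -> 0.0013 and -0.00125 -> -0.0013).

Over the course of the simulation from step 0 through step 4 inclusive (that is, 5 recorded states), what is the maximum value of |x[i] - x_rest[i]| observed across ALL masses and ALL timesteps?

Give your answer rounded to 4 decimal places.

Answer: 2.4316

Derivation:
Step 0: x=[3.0000 7.0000 7.0000 13.0000] v=[0.0000 0.0000 -2.0000 0.0000]
Step 1: x=[3.0625 6.7500 6.6875 12.8125] v=[0.2500 -1.0000 -1.2500 -0.7500]
Step 2: x=[3.1680 6.2656 6.5684 12.4297] v=[0.4219 -1.9375 -0.4766 -1.5313]
Step 3: x=[3.2796 5.6066 6.6230 11.8681] v=[0.4463 -2.6362 0.2182 -2.2466]
Step 4: x=[3.3491 4.8656 6.8097 11.1661] v=[0.2781 -2.9639 0.7468 -2.8079]
Max displacement = 2.4316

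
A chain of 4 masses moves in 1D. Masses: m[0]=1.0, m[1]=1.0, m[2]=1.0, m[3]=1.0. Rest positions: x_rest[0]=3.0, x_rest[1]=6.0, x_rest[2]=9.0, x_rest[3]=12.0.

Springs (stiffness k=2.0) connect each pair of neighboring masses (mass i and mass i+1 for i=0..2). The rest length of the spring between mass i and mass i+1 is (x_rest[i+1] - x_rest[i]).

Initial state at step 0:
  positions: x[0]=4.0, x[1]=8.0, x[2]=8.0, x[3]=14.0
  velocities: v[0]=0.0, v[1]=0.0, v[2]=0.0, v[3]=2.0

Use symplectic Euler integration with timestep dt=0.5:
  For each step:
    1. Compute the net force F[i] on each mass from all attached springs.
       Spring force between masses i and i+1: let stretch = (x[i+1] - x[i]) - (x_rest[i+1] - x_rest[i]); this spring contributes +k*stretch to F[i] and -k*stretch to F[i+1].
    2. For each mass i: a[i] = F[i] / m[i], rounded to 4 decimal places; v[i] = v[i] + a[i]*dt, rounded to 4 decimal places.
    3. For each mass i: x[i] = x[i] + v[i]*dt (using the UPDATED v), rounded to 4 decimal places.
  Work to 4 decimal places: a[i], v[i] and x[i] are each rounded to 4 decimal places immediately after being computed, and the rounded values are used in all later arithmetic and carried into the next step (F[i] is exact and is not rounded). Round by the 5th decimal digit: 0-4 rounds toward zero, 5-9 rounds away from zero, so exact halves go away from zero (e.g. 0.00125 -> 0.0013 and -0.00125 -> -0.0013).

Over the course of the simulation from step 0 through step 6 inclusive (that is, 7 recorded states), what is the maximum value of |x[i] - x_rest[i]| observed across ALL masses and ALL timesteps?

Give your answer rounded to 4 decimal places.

Step 0: x=[4.0000 8.0000 8.0000 14.0000] v=[0.0000 0.0000 0.0000 2.0000]
Step 1: x=[4.5000 6.0000 11.0000 13.5000] v=[1.0000 -4.0000 6.0000 -1.0000]
Step 2: x=[4.2500 5.7500 12.7500 13.2500] v=[-0.5000 -0.5000 3.5000 -0.5000]
Step 3: x=[3.2500 8.2500 11.2500 14.2500] v=[-2.0000 5.0000 -3.0000 2.0000]
Step 4: x=[3.2500 9.7500 9.7500 15.2500] v=[0.0000 3.0000 -3.0000 2.0000]
Step 5: x=[5.0000 8.0000 11.0000 15.0000] v=[3.5000 -3.5000 2.5000 -0.5000]
Step 6: x=[6.7500 6.2500 12.7500 14.2500] v=[3.5000 -3.5000 3.5000 -1.5000]
Max displacement = 3.7500

Answer: 3.7500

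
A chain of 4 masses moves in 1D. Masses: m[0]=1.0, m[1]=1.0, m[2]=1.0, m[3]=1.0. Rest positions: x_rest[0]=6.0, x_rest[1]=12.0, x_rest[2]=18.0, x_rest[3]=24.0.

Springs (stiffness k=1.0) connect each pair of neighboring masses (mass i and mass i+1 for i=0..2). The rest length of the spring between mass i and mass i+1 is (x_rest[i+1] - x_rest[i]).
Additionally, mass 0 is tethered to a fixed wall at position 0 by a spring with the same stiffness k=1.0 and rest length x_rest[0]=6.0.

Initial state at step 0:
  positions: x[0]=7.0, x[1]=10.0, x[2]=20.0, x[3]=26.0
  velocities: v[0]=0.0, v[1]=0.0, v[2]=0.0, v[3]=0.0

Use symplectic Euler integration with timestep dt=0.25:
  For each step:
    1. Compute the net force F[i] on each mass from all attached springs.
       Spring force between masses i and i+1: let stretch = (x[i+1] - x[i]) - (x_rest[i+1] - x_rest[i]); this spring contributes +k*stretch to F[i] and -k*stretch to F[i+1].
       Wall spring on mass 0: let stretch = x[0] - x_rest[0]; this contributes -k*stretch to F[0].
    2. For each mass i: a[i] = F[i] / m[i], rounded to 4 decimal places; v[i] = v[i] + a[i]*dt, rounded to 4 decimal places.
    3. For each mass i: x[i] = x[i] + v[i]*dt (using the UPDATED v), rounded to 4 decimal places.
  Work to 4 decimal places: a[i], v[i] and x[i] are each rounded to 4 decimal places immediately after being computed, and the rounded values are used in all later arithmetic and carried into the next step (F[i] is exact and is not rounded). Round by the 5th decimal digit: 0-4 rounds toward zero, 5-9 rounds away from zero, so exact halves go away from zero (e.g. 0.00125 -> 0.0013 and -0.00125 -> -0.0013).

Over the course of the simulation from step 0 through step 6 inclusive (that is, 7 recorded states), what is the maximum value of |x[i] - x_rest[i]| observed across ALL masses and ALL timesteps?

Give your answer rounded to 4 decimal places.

Step 0: x=[7.0000 10.0000 20.0000 26.0000] v=[0.0000 0.0000 0.0000 0.0000]
Step 1: x=[6.7500 10.4375 19.7500 26.0000] v=[-1.0000 1.7500 -1.0000 0.0000]
Step 2: x=[6.3086 11.2266 19.3086 25.9844] v=[-1.7656 3.1563 -1.7656 -0.0625]
Step 3: x=[5.7803 12.2134 18.7793 25.9265] v=[-2.1133 3.9473 -2.1172 -0.2315]
Step 4: x=[5.2928 13.2085 18.2863 25.7969] v=[-1.9501 3.9805 -1.9719 -0.5183]
Step 5: x=[4.9692 14.0263 17.9454 25.5729] v=[-1.2944 3.2710 -1.3637 -0.8960]
Step 6: x=[4.9011 14.5229 17.8363 25.2472] v=[-0.2724 1.9865 -0.4366 -1.3029]
Max displacement = 2.5229

Answer: 2.5229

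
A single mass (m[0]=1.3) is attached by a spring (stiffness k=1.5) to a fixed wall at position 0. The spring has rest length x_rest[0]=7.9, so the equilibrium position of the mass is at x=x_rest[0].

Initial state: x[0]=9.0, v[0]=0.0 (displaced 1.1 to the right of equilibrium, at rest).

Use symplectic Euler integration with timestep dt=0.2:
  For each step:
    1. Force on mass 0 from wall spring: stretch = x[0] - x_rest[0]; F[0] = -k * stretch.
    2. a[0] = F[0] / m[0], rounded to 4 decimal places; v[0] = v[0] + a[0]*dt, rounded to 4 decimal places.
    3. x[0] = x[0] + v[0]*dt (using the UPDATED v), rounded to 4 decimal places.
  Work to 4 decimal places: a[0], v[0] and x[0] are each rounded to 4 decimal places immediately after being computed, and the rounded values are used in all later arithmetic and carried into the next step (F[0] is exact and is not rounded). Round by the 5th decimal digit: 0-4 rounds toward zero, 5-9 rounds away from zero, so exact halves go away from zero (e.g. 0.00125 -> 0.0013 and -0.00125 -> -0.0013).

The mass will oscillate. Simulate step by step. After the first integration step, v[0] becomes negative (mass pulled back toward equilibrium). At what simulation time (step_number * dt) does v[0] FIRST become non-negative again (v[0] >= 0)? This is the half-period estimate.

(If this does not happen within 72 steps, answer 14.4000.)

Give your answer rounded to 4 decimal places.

Step 0: x=[9.0000] v=[0.0000]
Step 1: x=[8.9492] v=[-0.2538]
Step 2: x=[8.8500] v=[-0.4959]
Step 3: x=[8.7070] v=[-0.7151]
Step 4: x=[8.5267] v=[-0.9013]
Step 5: x=[8.3175] v=[-1.0459]
Step 6: x=[8.0891] v=[-1.1422]
Step 7: x=[7.8519] v=[-1.1858]
Step 8: x=[7.6170] v=[-1.1747]
Step 9: x=[7.3951] v=[-1.1094]
Step 10: x=[7.1965] v=[-0.9929]
Step 11: x=[7.0304] v=[-0.8306]
Step 12: x=[6.9044] v=[-0.6299]
Step 13: x=[6.8244] v=[-0.4001]
Step 14: x=[6.7940] v=[-0.1519]
Step 15: x=[6.8147] v=[0.1033]
First v>=0 after going negative at step 15, time=3.0000

Answer: 3.0000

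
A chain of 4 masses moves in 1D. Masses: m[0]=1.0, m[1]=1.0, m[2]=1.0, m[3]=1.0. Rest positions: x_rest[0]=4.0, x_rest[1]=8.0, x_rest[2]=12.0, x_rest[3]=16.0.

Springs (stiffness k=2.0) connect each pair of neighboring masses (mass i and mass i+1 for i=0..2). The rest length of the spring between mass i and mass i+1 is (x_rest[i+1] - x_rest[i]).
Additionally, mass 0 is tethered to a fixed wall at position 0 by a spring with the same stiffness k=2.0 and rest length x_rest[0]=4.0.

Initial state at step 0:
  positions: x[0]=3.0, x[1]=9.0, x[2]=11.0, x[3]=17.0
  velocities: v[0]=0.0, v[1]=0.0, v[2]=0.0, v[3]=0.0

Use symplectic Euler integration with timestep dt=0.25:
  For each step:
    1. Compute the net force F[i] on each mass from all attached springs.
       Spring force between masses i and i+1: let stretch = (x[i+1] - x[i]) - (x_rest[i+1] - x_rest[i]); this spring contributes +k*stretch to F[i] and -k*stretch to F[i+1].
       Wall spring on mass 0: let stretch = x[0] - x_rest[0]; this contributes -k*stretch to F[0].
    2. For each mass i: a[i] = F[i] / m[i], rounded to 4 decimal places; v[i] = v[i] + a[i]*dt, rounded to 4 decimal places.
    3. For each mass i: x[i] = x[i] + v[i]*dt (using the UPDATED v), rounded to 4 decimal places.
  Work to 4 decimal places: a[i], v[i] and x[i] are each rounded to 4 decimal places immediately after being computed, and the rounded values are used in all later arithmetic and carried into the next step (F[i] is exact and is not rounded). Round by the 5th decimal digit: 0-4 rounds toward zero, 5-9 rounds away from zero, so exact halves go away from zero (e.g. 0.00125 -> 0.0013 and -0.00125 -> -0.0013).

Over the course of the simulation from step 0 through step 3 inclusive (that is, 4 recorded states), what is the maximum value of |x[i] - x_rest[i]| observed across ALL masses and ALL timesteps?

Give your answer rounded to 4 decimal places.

Step 0: x=[3.0000 9.0000 11.0000 17.0000] v=[0.0000 0.0000 0.0000 0.0000]
Step 1: x=[3.3750 8.5000 11.5000 16.7500] v=[1.5000 -2.0000 2.0000 -1.0000]
Step 2: x=[3.9688 7.7344 12.2813 16.3438] v=[2.3750 -3.0625 3.1250 -1.6250]
Step 3: x=[4.5372 7.0664 13.0020 15.9297] v=[2.2734 -2.6719 2.8828 -1.6563]
Max displacement = 1.0020

Answer: 1.0020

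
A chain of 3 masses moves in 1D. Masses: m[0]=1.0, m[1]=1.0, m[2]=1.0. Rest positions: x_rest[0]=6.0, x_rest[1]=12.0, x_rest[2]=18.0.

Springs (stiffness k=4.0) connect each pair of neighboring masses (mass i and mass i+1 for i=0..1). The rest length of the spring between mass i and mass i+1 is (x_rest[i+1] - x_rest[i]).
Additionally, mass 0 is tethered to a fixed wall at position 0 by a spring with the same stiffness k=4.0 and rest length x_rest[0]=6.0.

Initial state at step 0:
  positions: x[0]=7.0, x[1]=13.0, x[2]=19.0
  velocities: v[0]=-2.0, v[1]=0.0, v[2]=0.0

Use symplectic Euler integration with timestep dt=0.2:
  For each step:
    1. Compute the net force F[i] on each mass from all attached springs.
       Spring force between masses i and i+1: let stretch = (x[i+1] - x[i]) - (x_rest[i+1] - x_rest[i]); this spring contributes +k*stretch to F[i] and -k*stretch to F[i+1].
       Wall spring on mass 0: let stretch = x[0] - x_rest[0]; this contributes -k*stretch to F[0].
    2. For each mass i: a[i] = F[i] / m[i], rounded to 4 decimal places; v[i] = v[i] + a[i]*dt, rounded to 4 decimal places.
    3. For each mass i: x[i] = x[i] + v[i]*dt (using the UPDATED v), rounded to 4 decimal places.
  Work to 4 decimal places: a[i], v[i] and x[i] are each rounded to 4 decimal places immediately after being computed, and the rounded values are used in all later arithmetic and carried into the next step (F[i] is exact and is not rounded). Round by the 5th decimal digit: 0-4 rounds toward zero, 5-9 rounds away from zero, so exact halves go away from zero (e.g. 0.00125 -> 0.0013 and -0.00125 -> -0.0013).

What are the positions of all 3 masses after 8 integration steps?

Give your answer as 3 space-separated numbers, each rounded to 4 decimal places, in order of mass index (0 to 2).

Step 0: x=[7.0000 13.0000 19.0000] v=[-2.0000 0.0000 0.0000]
Step 1: x=[6.4400 13.0000 19.0000] v=[-2.8000 0.0000 0.0000]
Step 2: x=[5.8992 12.9104 19.0000] v=[-2.7040 -0.4480 0.0000]
Step 3: x=[5.5363 12.6733 18.9857] v=[-1.8144 -1.1853 -0.0717]
Step 4: x=[5.4295 12.3043 18.9214] v=[-0.5338 -1.8450 -0.3216]
Step 5: x=[5.5540 11.8941 18.7583] v=[0.6224 -2.0512 -0.8153]
Step 6: x=[5.8043 11.5677 18.4570] v=[1.2513 -1.6319 -1.5067]
Step 7: x=[6.0480 11.4215 18.0134] v=[1.2186 -0.7312 -2.2181]
Step 8: x=[6.1838 11.4702 17.4751] v=[0.6790 0.2435 -2.6916]

Answer: 6.1838 11.4702 17.4751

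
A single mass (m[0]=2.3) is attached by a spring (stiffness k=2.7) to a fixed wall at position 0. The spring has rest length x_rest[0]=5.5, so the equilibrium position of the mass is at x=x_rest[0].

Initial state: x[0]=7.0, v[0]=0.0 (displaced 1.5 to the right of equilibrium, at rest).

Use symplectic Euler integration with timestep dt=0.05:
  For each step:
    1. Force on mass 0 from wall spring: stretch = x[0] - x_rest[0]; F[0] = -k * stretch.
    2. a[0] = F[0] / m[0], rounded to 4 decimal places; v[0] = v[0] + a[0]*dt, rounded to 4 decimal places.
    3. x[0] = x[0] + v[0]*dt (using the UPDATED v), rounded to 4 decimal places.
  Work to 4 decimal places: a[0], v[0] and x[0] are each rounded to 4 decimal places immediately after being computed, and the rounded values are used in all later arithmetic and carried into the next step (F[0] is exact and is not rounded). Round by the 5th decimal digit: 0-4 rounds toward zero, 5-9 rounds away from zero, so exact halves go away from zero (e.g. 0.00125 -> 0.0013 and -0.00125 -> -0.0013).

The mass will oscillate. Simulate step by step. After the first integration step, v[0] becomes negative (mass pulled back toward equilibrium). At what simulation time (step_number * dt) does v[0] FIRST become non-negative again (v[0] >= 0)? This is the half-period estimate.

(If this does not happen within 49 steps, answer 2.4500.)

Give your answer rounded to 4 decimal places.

Answer: 2.4500

Derivation:
Step 0: x=[7.0000] v=[0.0000]
Step 1: x=[6.9956] v=[-0.0880]
Step 2: x=[6.9868] v=[-0.1758]
Step 3: x=[6.9736] v=[-0.2631]
Step 4: x=[6.9561] v=[-0.3496]
Step 5: x=[6.9343] v=[-0.4351]
Step 6: x=[6.9083] v=[-0.5193]
Step 7: x=[6.8782] v=[-0.6020]
Step 8: x=[6.8441] v=[-0.6829]
Step 9: x=[6.8060] v=[-0.7618]
Step 10: x=[6.7641] v=[-0.8385]
Step 11: x=[6.7185] v=[-0.9127]
Step 12: x=[6.6693] v=[-0.9842]
Step 13: x=[6.6167] v=[-1.0528]
Step 14: x=[6.5608] v=[-1.1183]
Step 15: x=[6.5018] v=[-1.1806]
Step 16: x=[6.4398] v=[-1.2394]
Step 17: x=[6.3751] v=[-1.2946]
Step 18: x=[6.3078] v=[-1.3460]
Step 19: x=[6.2381] v=[-1.3934]
Step 20: x=[6.1663] v=[-1.4367]
Step 21: x=[6.0925] v=[-1.4758]
Step 22: x=[6.0170] v=[-1.5106]
Step 23: x=[5.9400] v=[-1.5409]
Step 24: x=[5.8617] v=[-1.5667]
Step 25: x=[5.7823] v=[-1.5879]
Step 26: x=[5.7021] v=[-1.6045]
Step 27: x=[5.6213] v=[-1.6164]
Step 28: x=[5.5401] v=[-1.6235]
Step 29: x=[5.4588] v=[-1.6259]
Step 30: x=[5.3776] v=[-1.6235]
Step 31: x=[5.2968] v=[-1.6163]
Step 32: x=[5.2166] v=[-1.6044]
Step 33: x=[5.1372] v=[-1.5878]
Step 34: x=[5.0589] v=[-1.5665]
Step 35: x=[4.9819] v=[-1.5406]
Step 36: x=[4.9064] v=[-1.5102]
Step 37: x=[4.8326] v=[-1.4754]
Step 38: x=[4.7608] v=[-1.4362]
Step 39: x=[4.6912] v=[-1.3928]
Step 40: x=[4.6239] v=[-1.3453]
Step 41: x=[4.5592] v=[-1.2939]
Step 42: x=[4.4973] v=[-1.2387]
Step 43: x=[4.4383] v=[-1.1798]
Step 44: x=[4.3824] v=[-1.1175]
Step 45: x=[4.3298] v=[-1.0519]
Step 46: x=[4.2806] v=[-0.9832]
Step 47: x=[4.2350] v=[-0.9116]
Step 48: x=[4.1931] v=[-0.8374]
Step 49: x=[4.1551] v=[-0.7607]
v[0] did not become non-negative within 49 steps; using fallback time=2.4500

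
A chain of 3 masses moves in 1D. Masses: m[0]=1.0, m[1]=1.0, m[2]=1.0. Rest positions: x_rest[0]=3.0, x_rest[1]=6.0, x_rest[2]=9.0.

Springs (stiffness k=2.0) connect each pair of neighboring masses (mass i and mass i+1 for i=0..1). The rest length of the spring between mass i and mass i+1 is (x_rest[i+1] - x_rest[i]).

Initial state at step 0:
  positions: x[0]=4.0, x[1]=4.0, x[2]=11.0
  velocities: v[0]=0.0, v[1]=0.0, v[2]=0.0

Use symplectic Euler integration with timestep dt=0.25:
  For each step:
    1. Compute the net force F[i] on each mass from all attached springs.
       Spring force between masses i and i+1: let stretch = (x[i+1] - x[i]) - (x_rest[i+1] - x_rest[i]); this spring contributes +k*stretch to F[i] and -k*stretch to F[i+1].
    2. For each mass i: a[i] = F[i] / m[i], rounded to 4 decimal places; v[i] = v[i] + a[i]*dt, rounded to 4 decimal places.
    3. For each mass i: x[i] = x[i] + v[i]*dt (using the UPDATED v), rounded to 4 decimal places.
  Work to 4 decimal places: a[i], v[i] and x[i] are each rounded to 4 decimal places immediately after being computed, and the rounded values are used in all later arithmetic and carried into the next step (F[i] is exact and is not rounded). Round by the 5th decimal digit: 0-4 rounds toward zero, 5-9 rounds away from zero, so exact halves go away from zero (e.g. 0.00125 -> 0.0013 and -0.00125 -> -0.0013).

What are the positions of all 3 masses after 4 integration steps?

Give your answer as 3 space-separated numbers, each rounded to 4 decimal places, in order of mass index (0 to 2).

Answer: 2.1930 8.6434 8.1639

Derivation:
Step 0: x=[4.0000 4.0000 11.0000] v=[0.0000 0.0000 0.0000]
Step 1: x=[3.6250 4.8750 10.5000] v=[-1.5000 3.5000 -2.0000]
Step 2: x=[3.0313 6.2969 9.6719] v=[-2.3750 5.6875 -3.3125]
Step 3: x=[2.4708 7.7325 8.7969] v=[-2.2422 5.7422 -3.5000]
Step 4: x=[2.1930 8.6434 8.1639] v=[-1.1114 3.6436 -2.5322]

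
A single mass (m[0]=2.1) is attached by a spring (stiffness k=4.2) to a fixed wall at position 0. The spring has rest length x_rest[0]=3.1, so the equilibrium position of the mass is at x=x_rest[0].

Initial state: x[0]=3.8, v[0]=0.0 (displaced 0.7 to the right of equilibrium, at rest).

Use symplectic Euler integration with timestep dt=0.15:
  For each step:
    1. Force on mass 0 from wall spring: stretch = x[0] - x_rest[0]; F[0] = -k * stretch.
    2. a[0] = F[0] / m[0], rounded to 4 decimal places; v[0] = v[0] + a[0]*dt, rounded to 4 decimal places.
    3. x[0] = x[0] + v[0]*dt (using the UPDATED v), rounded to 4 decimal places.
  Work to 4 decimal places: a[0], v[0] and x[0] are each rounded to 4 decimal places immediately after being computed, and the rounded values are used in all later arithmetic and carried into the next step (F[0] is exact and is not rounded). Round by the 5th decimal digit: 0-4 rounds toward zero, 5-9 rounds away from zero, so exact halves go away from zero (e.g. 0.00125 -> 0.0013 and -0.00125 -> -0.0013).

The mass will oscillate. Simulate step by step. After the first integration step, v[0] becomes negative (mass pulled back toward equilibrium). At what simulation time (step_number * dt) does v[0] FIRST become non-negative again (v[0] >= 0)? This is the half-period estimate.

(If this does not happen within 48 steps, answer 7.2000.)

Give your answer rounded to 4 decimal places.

Step 0: x=[3.8000] v=[0.0000]
Step 1: x=[3.7685] v=[-0.2100]
Step 2: x=[3.7069] v=[-0.4106]
Step 3: x=[3.6180] v=[-0.5927]
Step 4: x=[3.5058] v=[-0.7481]
Step 5: x=[3.3753] v=[-0.8698]
Step 6: x=[3.2324] v=[-0.9524]
Step 7: x=[3.0836] v=[-0.9921]
Step 8: x=[2.9355] v=[-0.9872]
Step 9: x=[2.7948] v=[-0.9379]
Step 10: x=[2.6679] v=[-0.8463]
Step 11: x=[2.5604] v=[-0.7167]
Step 12: x=[2.4772] v=[-0.5548]
Step 13: x=[2.4220] v=[-0.3680]
Step 14: x=[2.3973] v=[-0.1646]
Step 15: x=[2.4042] v=[0.0462]
First v>=0 after going negative at step 15, time=2.2500

Answer: 2.2500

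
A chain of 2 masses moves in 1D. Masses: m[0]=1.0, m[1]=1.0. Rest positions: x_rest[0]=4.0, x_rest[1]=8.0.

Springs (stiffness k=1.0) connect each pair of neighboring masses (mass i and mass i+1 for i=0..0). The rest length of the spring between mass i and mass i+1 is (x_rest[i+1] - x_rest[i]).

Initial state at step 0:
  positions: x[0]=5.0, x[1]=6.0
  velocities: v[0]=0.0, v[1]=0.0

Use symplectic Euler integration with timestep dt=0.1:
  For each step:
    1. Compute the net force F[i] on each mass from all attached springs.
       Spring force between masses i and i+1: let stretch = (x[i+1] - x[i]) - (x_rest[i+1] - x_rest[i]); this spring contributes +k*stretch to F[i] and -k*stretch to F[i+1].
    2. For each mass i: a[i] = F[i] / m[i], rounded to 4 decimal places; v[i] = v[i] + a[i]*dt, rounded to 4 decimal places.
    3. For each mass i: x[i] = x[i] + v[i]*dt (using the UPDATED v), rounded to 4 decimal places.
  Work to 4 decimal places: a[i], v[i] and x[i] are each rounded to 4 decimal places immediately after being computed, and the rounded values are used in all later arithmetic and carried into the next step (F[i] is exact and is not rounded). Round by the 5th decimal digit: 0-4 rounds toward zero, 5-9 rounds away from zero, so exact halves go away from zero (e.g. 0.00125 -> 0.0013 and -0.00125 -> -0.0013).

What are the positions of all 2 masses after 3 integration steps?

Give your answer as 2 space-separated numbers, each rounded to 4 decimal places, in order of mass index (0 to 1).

Step 0: x=[5.0000 6.0000] v=[0.0000 0.0000]
Step 1: x=[4.9700 6.0300] v=[-0.3000 0.3000]
Step 2: x=[4.9106 6.0894] v=[-0.5940 0.5940]
Step 3: x=[4.8230 6.1770] v=[-0.8761 0.8761]

Answer: 4.8230 6.1770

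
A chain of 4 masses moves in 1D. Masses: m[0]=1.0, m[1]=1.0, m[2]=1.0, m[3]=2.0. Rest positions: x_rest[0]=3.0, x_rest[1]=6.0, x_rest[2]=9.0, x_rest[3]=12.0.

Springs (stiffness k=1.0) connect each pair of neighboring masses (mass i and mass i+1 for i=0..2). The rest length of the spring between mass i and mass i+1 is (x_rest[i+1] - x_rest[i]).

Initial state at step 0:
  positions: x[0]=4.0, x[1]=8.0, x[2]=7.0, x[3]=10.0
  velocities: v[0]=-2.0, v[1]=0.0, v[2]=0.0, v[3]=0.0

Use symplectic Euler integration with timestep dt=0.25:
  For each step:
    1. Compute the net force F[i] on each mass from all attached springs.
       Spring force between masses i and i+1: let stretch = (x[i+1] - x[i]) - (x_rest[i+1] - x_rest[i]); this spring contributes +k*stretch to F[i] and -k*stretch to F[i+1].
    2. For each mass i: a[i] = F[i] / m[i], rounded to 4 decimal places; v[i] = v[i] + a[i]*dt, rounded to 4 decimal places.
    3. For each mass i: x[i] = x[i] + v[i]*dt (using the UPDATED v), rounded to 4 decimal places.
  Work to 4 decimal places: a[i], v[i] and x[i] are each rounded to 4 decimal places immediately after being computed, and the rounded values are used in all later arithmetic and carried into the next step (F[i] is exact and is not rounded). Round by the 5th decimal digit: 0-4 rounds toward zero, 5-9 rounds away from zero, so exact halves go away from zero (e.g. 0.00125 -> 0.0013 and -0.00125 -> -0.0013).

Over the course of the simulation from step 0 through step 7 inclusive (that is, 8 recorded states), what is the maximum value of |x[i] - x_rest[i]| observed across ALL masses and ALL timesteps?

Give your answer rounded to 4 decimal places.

Step 0: x=[4.0000 8.0000 7.0000 10.0000] v=[-2.0000 0.0000 0.0000 0.0000]
Step 1: x=[3.5625 7.6875 7.2500 10.0000] v=[-1.7500 -1.2500 1.0000 0.0000]
Step 2: x=[3.1953 7.0899 7.6992 10.0078] v=[-1.4688 -2.3906 1.7969 0.0313]
Step 3: x=[2.8840 6.2869 8.2546 10.0372] v=[-1.2452 -3.2119 2.2217 0.1177]
Step 4: x=[2.5979 5.3942 8.7985 10.1047] v=[-1.1445 -3.5707 2.1754 0.2699]
Step 5: x=[2.2991 4.5395 9.2112 10.2251] v=[-1.1954 -3.4187 1.6509 0.4816]
Step 6: x=[1.9528 3.8368 9.3953 10.4076] v=[-1.3853 -2.8109 0.7365 0.7299]
Step 7: x=[1.5367 3.3637 9.2953 10.6522] v=[-1.6643 -1.8923 -0.4001 0.9784]
Max displacement = 2.6363

Answer: 2.6363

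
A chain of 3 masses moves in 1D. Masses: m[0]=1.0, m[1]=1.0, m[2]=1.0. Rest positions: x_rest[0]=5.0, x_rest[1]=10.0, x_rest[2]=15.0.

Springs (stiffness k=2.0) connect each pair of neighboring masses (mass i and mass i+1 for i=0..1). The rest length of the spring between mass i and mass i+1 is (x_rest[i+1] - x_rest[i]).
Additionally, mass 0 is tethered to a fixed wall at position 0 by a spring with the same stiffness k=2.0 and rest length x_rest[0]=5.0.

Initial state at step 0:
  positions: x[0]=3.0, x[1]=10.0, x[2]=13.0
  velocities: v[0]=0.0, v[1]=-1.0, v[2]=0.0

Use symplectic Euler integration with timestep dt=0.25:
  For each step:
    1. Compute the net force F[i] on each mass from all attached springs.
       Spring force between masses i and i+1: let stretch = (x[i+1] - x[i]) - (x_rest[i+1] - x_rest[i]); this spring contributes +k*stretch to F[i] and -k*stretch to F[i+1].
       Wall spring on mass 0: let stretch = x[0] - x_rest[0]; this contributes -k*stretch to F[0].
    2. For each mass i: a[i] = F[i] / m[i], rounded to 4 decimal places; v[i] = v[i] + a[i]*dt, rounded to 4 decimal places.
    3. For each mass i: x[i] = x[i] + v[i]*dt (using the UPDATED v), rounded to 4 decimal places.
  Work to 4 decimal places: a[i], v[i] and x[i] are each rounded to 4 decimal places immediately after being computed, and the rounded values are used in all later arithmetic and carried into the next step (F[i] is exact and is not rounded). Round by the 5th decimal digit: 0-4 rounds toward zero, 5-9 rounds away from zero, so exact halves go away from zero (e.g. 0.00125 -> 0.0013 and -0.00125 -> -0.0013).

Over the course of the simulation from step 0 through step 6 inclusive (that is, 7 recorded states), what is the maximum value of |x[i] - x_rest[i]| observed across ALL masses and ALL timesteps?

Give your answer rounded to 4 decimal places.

Answer: 2.8174

Derivation:
Step 0: x=[3.0000 10.0000 13.0000] v=[0.0000 -1.0000 0.0000]
Step 1: x=[3.5000 9.2500 13.2500] v=[2.0000 -3.0000 1.0000]
Step 2: x=[4.2813 8.2813 13.6250] v=[3.1250 -3.8750 1.5000]
Step 3: x=[5.0274 7.4805 13.9571] v=[2.9844 -3.2032 1.3282]
Step 4: x=[5.4517 7.1826 14.1046] v=[1.6973 -1.1915 0.5899]
Step 5: x=[5.4109 7.5336 14.0118] v=[-0.1631 1.4041 -0.3711]
Step 6: x=[4.9591 8.4291 13.7343] v=[-1.8072 3.5819 -1.1102]
Max displacement = 2.8174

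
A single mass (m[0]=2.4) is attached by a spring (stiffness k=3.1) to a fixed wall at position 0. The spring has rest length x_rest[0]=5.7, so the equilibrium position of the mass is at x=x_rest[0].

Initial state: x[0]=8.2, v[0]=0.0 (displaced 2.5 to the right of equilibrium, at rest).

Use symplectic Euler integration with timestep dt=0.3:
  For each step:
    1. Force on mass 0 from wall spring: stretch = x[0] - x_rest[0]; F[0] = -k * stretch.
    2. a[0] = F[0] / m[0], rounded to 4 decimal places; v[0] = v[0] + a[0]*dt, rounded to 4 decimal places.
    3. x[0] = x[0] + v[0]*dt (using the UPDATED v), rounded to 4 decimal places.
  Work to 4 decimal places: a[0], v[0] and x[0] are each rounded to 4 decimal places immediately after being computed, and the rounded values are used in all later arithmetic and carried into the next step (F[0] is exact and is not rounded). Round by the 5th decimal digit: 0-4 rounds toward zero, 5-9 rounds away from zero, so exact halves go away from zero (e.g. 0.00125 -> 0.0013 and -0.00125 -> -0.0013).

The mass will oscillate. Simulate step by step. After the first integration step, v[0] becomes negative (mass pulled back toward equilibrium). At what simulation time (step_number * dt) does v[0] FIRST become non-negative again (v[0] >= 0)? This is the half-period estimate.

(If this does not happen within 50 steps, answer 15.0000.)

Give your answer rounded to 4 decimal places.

Step 0: x=[8.2000] v=[0.0000]
Step 1: x=[7.9094] v=[-0.9688]
Step 2: x=[7.3619] v=[-1.8249]
Step 3: x=[6.6212] v=[-2.4689]
Step 4: x=[5.7734] v=[-2.8259]
Step 5: x=[4.9171] v=[-2.8543]
Step 6: x=[4.1518] v=[-2.5509]
Step 7: x=[3.5665] v=[-1.9510]
Step 8: x=[3.2292] v=[-1.1243]
Step 9: x=[3.1791] v=[-0.1669]
Step 10: x=[3.4221] v=[0.8100]
First v>=0 after going negative at step 10, time=3.0000

Answer: 3.0000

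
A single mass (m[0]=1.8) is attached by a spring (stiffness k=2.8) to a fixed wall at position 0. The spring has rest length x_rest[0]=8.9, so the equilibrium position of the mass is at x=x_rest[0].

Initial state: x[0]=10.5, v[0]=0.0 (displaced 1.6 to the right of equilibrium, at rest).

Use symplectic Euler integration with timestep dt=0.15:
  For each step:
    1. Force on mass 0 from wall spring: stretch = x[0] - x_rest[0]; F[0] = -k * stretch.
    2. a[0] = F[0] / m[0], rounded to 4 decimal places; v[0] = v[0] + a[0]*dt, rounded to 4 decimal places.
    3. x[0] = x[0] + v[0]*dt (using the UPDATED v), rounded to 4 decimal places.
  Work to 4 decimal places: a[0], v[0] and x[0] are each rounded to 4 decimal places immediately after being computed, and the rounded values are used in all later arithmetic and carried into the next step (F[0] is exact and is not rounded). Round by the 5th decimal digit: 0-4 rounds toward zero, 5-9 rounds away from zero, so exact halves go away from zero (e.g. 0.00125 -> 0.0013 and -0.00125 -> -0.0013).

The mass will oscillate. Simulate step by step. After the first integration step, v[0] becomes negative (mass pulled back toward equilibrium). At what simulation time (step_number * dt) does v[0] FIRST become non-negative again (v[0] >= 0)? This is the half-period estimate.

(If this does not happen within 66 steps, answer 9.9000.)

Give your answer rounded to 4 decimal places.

Step 0: x=[10.5000] v=[0.0000]
Step 1: x=[10.4440] v=[-0.3733]
Step 2: x=[10.3340] v=[-0.7336]
Step 3: x=[10.1738] v=[-1.0682]
Step 4: x=[9.9690] v=[-1.3654]
Step 5: x=[9.7268] v=[-1.6148]
Step 6: x=[9.4556] v=[-1.8077]
Step 7: x=[9.1650] v=[-1.9373]
Step 8: x=[8.8651] v=[-1.9991]
Step 9: x=[8.5665] v=[-1.9910]
Step 10: x=[8.2795] v=[-1.9132]
Step 11: x=[8.0142] v=[-1.7684]
Step 12: x=[7.7799] v=[-1.5617]
Step 13: x=[7.5849] v=[-1.3003]
Step 14: x=[7.4359] v=[-0.9934]
Step 15: x=[7.3381] v=[-0.6518]
Step 16: x=[7.2950] v=[-0.2874]
Step 17: x=[7.3081] v=[0.0871]
First v>=0 after going negative at step 17, time=2.5500

Answer: 2.5500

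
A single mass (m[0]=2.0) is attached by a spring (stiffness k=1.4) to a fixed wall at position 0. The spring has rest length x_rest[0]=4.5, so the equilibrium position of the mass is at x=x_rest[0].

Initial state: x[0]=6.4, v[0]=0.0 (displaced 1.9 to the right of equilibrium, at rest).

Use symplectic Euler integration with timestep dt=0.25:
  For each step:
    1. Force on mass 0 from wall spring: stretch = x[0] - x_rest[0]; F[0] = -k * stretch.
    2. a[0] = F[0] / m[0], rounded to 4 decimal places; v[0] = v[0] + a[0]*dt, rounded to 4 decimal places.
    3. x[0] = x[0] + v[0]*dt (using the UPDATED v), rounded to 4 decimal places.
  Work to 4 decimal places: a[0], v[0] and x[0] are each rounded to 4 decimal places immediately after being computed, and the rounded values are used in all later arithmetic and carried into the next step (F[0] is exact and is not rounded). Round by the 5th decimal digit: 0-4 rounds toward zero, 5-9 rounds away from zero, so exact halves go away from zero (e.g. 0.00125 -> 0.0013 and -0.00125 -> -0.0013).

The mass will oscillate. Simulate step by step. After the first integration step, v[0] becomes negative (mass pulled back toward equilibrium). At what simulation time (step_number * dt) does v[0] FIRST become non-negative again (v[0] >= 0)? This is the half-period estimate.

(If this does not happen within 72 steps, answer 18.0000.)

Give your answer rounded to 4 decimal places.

Step 0: x=[6.4000] v=[0.0000]
Step 1: x=[6.3169] v=[-0.3325]
Step 2: x=[6.1543] v=[-0.6505]
Step 3: x=[5.9193] v=[-0.9400]
Step 4: x=[5.6222] v=[-1.1884]
Step 5: x=[5.2760] v=[-1.3848]
Step 6: x=[4.8959] v=[-1.5206]
Step 7: x=[4.4984] v=[-1.5899]
Step 8: x=[4.1010] v=[-1.5896]
Step 9: x=[3.7211] v=[-1.5198]
Step 10: x=[3.3752] v=[-1.3835]
Step 11: x=[3.0785] v=[-1.1867]
Step 12: x=[2.8440] v=[-0.9379]
Step 13: x=[2.6820] v=[-0.6481]
Step 14: x=[2.5995] v=[-0.3300]
Step 15: x=[2.6002] v=[0.0026]
First v>=0 after going negative at step 15, time=3.7500

Answer: 3.7500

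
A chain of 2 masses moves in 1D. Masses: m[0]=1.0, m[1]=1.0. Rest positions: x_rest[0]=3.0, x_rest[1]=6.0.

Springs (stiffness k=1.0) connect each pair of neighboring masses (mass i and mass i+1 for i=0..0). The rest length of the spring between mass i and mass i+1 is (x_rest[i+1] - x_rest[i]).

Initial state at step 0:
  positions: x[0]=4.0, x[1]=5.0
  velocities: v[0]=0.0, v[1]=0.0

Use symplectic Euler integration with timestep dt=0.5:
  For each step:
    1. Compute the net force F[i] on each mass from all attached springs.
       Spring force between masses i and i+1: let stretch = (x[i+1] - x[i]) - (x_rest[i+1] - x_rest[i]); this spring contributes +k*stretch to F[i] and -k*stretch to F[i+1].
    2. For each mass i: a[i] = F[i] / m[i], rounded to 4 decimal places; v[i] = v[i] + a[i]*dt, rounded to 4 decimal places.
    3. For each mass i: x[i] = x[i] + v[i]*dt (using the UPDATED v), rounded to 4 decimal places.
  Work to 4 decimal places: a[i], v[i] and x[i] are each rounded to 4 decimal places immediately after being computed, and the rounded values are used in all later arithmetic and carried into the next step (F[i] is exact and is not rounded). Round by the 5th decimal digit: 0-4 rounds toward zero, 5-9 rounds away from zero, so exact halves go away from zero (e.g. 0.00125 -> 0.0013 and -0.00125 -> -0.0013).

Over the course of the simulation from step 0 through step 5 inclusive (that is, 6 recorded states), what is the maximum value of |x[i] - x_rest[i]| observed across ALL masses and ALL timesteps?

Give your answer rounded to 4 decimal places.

Step 0: x=[4.0000 5.0000] v=[0.0000 0.0000]
Step 1: x=[3.5000 5.5000] v=[-1.0000 1.0000]
Step 2: x=[2.7500 6.2500] v=[-1.5000 1.5000]
Step 3: x=[2.1250 6.8750] v=[-1.2500 1.2500]
Step 4: x=[1.9375 7.0625] v=[-0.3750 0.3750]
Step 5: x=[2.2813 6.7188] v=[0.6875 -0.6875]
Max displacement = 1.0625

Answer: 1.0625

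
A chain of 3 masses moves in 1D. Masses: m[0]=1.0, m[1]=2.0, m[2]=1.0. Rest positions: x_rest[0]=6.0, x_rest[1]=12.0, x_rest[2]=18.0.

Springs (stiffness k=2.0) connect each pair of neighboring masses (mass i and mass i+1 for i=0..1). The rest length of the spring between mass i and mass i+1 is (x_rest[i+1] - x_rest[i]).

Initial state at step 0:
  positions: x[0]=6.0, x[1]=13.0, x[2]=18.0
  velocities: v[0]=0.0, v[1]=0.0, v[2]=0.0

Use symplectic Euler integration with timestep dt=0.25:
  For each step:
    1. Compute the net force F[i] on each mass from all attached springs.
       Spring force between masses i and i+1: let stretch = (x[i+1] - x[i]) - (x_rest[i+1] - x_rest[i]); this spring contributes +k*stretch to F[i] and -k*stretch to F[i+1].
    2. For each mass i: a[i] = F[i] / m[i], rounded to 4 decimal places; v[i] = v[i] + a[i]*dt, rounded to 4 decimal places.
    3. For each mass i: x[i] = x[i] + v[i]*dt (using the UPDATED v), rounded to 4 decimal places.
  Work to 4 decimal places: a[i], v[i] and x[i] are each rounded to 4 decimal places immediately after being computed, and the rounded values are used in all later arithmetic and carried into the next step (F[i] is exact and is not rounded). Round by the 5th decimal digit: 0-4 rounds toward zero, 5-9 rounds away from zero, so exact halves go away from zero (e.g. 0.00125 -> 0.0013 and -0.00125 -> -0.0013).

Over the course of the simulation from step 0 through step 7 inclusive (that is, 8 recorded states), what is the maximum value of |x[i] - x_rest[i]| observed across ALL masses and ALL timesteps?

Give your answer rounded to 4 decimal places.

Step 0: x=[6.0000 13.0000 18.0000] v=[0.0000 0.0000 0.0000]
Step 1: x=[6.1250 12.8750 18.1250] v=[0.5000 -0.5000 0.5000]
Step 2: x=[6.3438 12.6563 18.3438] v=[0.8750 -0.8750 0.8750]
Step 3: x=[6.6016 12.3985 18.6016] v=[1.0313 -1.0313 1.0313]
Step 4: x=[6.8341 12.1661 18.8341] v=[0.9298 -0.9298 0.9298]
Step 5: x=[6.9831 12.0172 18.9831] v=[0.5958 -0.5958 0.5958]
Step 6: x=[7.0113 11.9890 19.0113] v=[0.1129 -0.1129 0.1129]
Step 7: x=[6.9117 12.0886 18.9117] v=[-0.3983 0.3983 -0.3983]
Max displacement = 1.0113

Answer: 1.0113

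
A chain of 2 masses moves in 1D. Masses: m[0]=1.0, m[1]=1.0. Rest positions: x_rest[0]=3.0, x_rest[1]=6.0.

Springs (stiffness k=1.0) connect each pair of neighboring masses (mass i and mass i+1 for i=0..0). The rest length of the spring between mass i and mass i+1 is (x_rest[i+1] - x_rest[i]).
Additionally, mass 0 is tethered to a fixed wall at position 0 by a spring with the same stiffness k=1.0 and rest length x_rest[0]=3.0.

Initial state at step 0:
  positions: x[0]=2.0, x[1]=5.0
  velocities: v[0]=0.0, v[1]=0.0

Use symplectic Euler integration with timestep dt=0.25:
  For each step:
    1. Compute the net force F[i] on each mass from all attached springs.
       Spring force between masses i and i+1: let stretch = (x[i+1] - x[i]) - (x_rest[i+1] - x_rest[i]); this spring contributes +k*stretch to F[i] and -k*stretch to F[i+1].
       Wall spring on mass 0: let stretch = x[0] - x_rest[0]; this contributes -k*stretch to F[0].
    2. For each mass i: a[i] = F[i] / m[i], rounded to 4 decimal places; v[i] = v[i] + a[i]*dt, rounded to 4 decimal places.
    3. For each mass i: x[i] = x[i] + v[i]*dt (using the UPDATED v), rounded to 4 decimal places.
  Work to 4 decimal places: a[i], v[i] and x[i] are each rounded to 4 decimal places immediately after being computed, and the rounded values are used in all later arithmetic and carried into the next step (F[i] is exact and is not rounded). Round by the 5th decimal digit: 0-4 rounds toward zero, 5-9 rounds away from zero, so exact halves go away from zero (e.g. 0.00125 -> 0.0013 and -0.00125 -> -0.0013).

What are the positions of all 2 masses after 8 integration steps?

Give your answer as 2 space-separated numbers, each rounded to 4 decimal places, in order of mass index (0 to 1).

Answer: 3.0840 5.5370

Derivation:
Step 0: x=[2.0000 5.0000] v=[0.0000 0.0000]
Step 1: x=[2.0625 5.0000] v=[0.2500 0.0000]
Step 2: x=[2.1797 5.0039] v=[0.4688 0.0156]
Step 3: x=[2.3372 5.0188] v=[0.6299 0.0596]
Step 4: x=[2.5162 5.0536] v=[0.7160 0.1392]
Step 5: x=[2.6965 5.1173] v=[0.7213 0.2549]
Step 6: x=[2.8596 5.2172] v=[0.6524 0.3997]
Step 7: x=[2.9913 5.3573] v=[0.5269 0.5603]
Step 8: x=[3.0840 5.5370] v=[0.3706 0.7188]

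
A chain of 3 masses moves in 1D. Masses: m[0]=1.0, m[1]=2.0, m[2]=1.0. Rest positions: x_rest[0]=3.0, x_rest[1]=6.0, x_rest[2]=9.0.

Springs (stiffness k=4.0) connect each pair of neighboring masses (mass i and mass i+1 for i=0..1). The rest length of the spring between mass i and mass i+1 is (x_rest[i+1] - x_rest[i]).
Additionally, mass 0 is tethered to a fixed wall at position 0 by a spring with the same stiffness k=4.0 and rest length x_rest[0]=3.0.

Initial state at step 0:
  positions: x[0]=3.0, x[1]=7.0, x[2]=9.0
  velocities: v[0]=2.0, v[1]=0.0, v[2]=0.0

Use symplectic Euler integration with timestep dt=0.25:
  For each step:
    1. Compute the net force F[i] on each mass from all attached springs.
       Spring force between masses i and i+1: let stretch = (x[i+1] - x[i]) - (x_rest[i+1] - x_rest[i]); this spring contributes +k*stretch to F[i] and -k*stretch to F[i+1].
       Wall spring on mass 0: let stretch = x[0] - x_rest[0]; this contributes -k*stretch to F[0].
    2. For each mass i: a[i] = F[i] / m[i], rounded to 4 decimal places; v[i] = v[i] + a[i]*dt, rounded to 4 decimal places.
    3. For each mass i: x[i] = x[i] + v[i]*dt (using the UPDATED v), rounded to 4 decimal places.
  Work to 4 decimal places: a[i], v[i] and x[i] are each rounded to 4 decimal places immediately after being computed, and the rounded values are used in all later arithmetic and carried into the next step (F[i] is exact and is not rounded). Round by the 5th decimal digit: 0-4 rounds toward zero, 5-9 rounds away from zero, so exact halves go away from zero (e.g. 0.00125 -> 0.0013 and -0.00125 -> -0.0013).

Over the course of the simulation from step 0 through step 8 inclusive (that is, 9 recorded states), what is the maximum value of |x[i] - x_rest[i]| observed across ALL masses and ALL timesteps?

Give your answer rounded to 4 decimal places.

Step 0: x=[3.0000 7.0000 9.0000] v=[2.0000 0.0000 0.0000]
Step 1: x=[3.7500 6.7500 9.2500] v=[3.0000 -1.0000 1.0000]
Step 2: x=[4.3125 6.4375 9.6250] v=[2.2500 -1.2500 1.5000]
Step 3: x=[4.3281 6.2578 9.9531] v=[0.0625 -0.7188 1.3125]
Step 4: x=[3.7441 6.2988 10.1074] v=[-2.3359 0.1640 0.6172]
Step 5: x=[2.8628 6.4966 10.0596] v=[-3.5253 0.7910 -0.1914]
Step 6: x=[2.1742 6.6855 9.8710] v=[-2.7543 0.7556 -0.7544]
Step 7: x=[2.0699 6.7087 9.6360] v=[-0.4172 0.0927 -0.9399]
Step 8: x=[2.6078 6.5179 9.4192] v=[2.1517 -0.7631 -0.8672]
Max displacement = 1.3281

Answer: 1.3281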